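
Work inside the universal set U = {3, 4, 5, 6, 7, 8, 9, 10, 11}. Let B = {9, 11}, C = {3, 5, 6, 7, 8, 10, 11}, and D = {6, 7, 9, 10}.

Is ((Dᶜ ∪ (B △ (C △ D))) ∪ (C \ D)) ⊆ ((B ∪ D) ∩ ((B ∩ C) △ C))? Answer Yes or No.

No

Dᶜ = {3, 4, 5, 8, 11}
C △ D = {3, 5, 8, 9, 11}
B △ (C △ D) = {3, 5, 8}
Dᶜ ∪ (B △ (C △ D)) = {3, 4, 5, 8, 11}
C \ D = {3, 5, 8, 11}
(Dᶜ ∪ (B △ (C △ D))) ∪ (C \ D) = {3, 4, 5, 8, 11}
B ∪ D = {6, 7, 9, 10, 11}
B ∩ C = {11}
(B ∩ C) △ C = {3, 5, 6, 7, 8, 10}
(B ∪ D) ∩ ((B ∩ C) △ C) = {6, 7, 10}
3 ∈ (Dᶜ ∪ (B △ (C △ D))) ∪ (C \ D) but 3 ∉ (B ∪ D) ∩ ((B ∩ C) △ C), so the inclusion fails.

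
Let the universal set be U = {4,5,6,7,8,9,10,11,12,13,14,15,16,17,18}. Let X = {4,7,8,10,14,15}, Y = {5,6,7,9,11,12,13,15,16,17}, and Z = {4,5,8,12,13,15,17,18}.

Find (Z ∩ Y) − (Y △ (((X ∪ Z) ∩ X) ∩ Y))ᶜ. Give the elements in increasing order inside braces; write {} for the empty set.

Z ∩ Y = {5,12,13,15,17}
X ∪ Z = {4,5,7,8,10,12,13,14,15,17,18}
(X ∪ Z) ∩ X = {4,7,8,10,14,15}
((X ∪ Z) ∩ X) ∩ Y = {7,15}
Y △ (((X ∪ Z) ∩ X) ∩ Y) = {5,6,9,11,12,13,16,17}
(Y △ (((X ∪ Z) ∩ X) ∩ Y))ᶜ = {4,7,8,10,14,15,18}
(Z ∩ Y) − (Y △ (((X ∪ Z) ∩ X) ∩ Y))ᶜ = {5,12,13,17}

{5,12,13,17}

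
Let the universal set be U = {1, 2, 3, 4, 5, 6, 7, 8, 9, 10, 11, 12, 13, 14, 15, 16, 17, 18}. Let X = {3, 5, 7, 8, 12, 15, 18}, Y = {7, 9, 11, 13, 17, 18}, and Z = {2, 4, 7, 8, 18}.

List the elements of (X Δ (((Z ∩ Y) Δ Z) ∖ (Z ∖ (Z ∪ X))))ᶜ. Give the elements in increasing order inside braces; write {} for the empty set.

Z ∩ Y = {7, 18}
(Z ∩ Y) Δ Z = {2, 4, 8}
Z ∪ X = {2, 3, 4, 5, 7, 8, 12, 15, 18}
Z ∖ (Z ∪ X) = {}
((Z ∩ Y) Δ Z) ∖ (Z ∖ (Z ∪ X)) = {2, 4, 8}
X Δ (((Z ∩ Y) Δ Z) ∖ (Z ∖ (Z ∪ X))) = {2, 3, 4, 5, 7, 12, 15, 18}
(X Δ (((Z ∩ Y) Δ Z) ∖ (Z ∖ (Z ∪ X))))ᶜ = {1, 6, 8, 9, 10, 11, 13, 14, 16, 17}

{1, 6, 8, 9, 10, 11, 13, 14, 16, 17}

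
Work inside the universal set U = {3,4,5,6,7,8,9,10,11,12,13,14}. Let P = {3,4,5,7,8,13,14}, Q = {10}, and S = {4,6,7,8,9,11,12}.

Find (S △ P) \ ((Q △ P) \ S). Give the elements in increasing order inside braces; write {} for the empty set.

S △ P = {3,5,6,9,11,12,13,14}
Q △ P = {3,4,5,7,8,10,13,14}
(Q △ P) \ S = {3,5,10,13,14}
(S △ P) \ ((Q △ P) \ S) = {6,9,11,12}

{6,9,11,12}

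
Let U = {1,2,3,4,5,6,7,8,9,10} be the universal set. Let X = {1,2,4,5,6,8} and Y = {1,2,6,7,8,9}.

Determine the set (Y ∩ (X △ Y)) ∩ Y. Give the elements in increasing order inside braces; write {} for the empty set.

X △ Y = {4,5,7,9}
Y ∩ (X △ Y) = {7,9}
(Y ∩ (X △ Y)) ∩ Y = {7,9}

{7,9}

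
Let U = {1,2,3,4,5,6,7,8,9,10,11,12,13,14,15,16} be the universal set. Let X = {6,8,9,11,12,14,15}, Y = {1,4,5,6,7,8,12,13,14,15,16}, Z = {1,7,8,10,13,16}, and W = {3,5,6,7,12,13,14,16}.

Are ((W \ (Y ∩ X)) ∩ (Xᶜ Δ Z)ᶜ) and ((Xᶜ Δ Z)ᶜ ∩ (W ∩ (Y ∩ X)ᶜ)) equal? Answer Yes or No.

Y ∩ X = {6,8,12,14,15}
W \ (Y ∩ X) = {3,5,7,13,16}
Xᶜ = {1,2,3,4,5,7,10,13,16}
Xᶜ Δ Z = {2,3,4,5,8}
(Xᶜ Δ Z)ᶜ = {1,6,7,9,10,11,12,13,14,15,16}
(W \ (Y ∩ X)) ∩ (Xᶜ Δ Z)ᶜ = {7,13,16}
(Y ∩ X)ᶜ = {1,2,3,4,5,7,9,10,11,13,16}
W ∩ (Y ∩ X)ᶜ = {3,5,7,13,16}
(Xᶜ Δ Z)ᶜ ∩ (W ∩ (Y ∩ X)ᶜ) = {7,13,16}
Both equal {7,13,16}, so (W \ (Y ∩ X)) ∩ (Xᶜ Δ Z)ᶜ = (Xᶜ Δ Z)ᶜ ∩ (W ∩ (Y ∩ X)ᶜ).

Yes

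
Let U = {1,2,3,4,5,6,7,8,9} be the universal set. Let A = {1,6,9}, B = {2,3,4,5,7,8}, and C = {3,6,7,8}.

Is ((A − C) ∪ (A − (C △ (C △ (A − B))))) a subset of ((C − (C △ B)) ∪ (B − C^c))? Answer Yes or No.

A − C = {1,9}
A − B = {1,6,9}
C △ (A − B) = {1,3,7,8,9}
C △ (C △ (A − B)) = {1,6,9}
A − (C △ (C △ (A − B))) = {}
(A − C) ∪ (A − (C △ (C △ (A − B)))) = {1,9}
C △ B = {2,4,5,6}
C − (C △ B) = {3,7,8}
C^c = {1,2,4,5,9}
B − C^c = {3,7,8}
(C − (C △ B)) ∪ (B − C^c) = {3,7,8}
1 ∈ (A − C) ∪ (A − (C △ (C △ (A − B)))) but 1 ∉ (C − (C △ B)) ∪ (B − C^c), so the inclusion fails.

No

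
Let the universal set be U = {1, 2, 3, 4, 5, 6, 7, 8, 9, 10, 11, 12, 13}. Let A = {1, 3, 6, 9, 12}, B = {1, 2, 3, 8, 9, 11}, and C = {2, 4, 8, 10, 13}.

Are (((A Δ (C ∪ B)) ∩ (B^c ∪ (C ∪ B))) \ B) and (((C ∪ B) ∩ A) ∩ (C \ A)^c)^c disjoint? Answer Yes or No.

C ∪ B = {1, 2, 3, 4, 8, 9, 10, 11, 13}
A Δ (C ∪ B) = {2, 4, 6, 8, 10, 11, 12, 13}
B^c = {4, 5, 6, 7, 10, 12, 13}
B^c ∪ (C ∪ B) = {1, 2, 3, 4, 5, 6, 7, 8, 9, 10, 11, 12, 13}
(A Δ (C ∪ B)) ∩ (B^c ∪ (C ∪ B)) = {2, 4, 6, 8, 10, 11, 12, 13}
((A Δ (C ∪ B)) ∩ (B^c ∪ (C ∪ B))) \ B = {4, 6, 10, 12, 13}
(C ∪ B) ∩ A = {1, 3, 9}
C \ A = {2, 4, 8, 10, 13}
(C \ A)^c = {1, 3, 5, 6, 7, 9, 11, 12}
((C ∪ B) ∩ A) ∩ (C \ A)^c = {1, 3, 9}
(((C ∪ B) ∩ A) ∩ (C \ A)^c)^c = {2, 4, 5, 6, 7, 8, 10, 11, 12, 13}
4 lies in both, so they are not disjoint.

No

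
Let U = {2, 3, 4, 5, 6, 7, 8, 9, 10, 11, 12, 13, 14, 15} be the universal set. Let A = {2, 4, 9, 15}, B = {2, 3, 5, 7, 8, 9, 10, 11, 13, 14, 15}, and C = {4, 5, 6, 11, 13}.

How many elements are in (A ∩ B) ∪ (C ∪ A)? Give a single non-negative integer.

8

A ∩ B = {2, 9, 15}
C ∪ A = {2, 4, 5, 6, 9, 11, 13, 15}
(A ∩ B) ∪ (C ∪ A) = {2, 4, 5, 6, 9, 11, 13, 15}
|(A ∩ B) ∪ (C ∪ A)| = 8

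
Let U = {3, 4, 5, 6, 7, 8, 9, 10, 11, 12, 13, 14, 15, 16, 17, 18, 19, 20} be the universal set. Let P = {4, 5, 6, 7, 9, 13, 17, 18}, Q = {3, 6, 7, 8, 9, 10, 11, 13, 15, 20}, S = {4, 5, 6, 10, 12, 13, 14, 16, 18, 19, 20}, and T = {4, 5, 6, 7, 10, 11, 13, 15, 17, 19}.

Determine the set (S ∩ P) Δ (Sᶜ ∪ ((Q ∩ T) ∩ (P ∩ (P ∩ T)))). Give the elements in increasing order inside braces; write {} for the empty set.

S ∩ P = {4, 5, 6, 13, 18}
Sᶜ = {3, 7, 8, 9, 11, 15, 17}
Q ∩ T = {6, 7, 10, 11, 13, 15}
P ∩ T = {4, 5, 6, 7, 13, 17}
P ∩ (P ∩ T) = {4, 5, 6, 7, 13, 17}
(Q ∩ T) ∩ (P ∩ (P ∩ T)) = {6, 7, 13}
Sᶜ ∪ ((Q ∩ T) ∩ (P ∩ (P ∩ T))) = {3, 6, 7, 8, 9, 11, 13, 15, 17}
(S ∩ P) Δ (Sᶜ ∪ ((Q ∩ T) ∩ (P ∩ (P ∩ T)))) = {3, 4, 5, 7, 8, 9, 11, 15, 17, 18}

{3, 4, 5, 7, 8, 9, 11, 15, 17, 18}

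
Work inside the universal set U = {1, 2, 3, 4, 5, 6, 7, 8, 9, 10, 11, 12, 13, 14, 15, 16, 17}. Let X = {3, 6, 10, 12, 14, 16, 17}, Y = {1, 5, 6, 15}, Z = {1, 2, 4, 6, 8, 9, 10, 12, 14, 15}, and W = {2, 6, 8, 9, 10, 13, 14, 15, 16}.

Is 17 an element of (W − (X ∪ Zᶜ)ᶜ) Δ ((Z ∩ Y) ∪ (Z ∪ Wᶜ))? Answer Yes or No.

17 ∉ Z, so 17 ∈ Zᶜ
17 ∈ X and 17 ∈ Zᶜ, so 17 ∈ X ∪ Zᶜ
17 ∉ (X ∪ Zᶜ)ᶜ since 17 ∈ (X ∪ Zᶜ)
17 ∉ W and 17 ∉ (X ∪ Zᶜ)ᶜ, so 17 ∉ W − (X ∪ Zᶜ)ᶜ
17 ∉ Z and 17 ∉ Y, so 17 ∉ Z ∩ Y
17 ∉ W, so 17 ∈ Wᶜ
17 ∉ Z and 17 ∈ Wᶜ, so 17 ∈ Z ∪ Wᶜ
17 ∉ (Z ∩ Y) and 17 ∈ (Z ∪ Wᶜ), so 17 ∈ (Z ∩ Y) ∪ (Z ∪ Wᶜ)
17 ∉ (W − (X ∪ Zᶜ)ᶜ) and 17 ∈ ((Z ∩ Y) ∪ (Z ∪ Wᶜ)), so 17 ∈ (W − (X ∪ Zᶜ)ᶜ) Δ ((Z ∩ Y) ∪ (Z ∪ Wᶜ))

Yes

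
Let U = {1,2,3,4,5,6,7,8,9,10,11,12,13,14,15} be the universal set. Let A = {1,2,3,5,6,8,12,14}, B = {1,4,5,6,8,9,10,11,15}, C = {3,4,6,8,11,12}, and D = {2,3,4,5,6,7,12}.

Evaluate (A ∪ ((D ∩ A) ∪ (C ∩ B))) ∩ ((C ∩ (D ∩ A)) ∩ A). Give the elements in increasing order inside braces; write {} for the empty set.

{3,6,12}

D ∩ A = {2,3,5,6,12}
C ∩ B = {4,6,8,11}
(D ∩ A) ∪ (C ∩ B) = {2,3,4,5,6,8,11,12}
A ∪ ((D ∩ A) ∪ (C ∩ B)) = {1,2,3,4,5,6,8,11,12,14}
C ∩ (D ∩ A) = {3,6,12}
(C ∩ (D ∩ A)) ∩ A = {3,6,12}
(A ∪ ((D ∩ A) ∪ (C ∩ B))) ∩ ((C ∩ (D ∩ A)) ∩ A) = {3,6,12}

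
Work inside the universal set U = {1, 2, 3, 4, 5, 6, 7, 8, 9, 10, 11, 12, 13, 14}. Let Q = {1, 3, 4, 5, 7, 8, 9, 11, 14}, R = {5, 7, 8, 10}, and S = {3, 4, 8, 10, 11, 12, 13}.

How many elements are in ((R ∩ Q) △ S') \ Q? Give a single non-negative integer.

R ∩ Q = {5, 7, 8}
S' = {1, 2, 5, 6, 7, 9, 14}
(R ∩ Q) △ S' = {1, 2, 6, 8, 9, 14}
((R ∩ Q) △ S') \ Q = {2, 6}
|((R ∩ Q) △ S') \ Q| = 2

2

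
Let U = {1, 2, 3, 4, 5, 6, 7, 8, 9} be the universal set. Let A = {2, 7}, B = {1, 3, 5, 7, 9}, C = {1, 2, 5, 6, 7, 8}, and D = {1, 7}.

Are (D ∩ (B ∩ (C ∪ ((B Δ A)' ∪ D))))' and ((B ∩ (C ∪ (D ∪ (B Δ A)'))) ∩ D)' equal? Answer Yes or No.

Yes

B Δ A = {1, 2, 3, 5, 9}
(B Δ A)' = {4, 6, 7, 8}
(B Δ A)' ∪ D = {1, 4, 6, 7, 8}
C ∪ ((B Δ A)' ∪ D) = {1, 2, 4, 5, 6, 7, 8}
B ∩ (C ∪ ((B Δ A)' ∪ D)) = {1, 5, 7}
D ∩ (B ∩ (C ∪ ((B Δ A)' ∪ D))) = {1, 7}
(D ∩ (B ∩ (C ∪ ((B Δ A)' ∪ D))))' = {2, 3, 4, 5, 6, 8, 9}
D ∪ (B Δ A)' = {1, 4, 6, 7, 8}
C ∪ (D ∪ (B Δ A)') = {1, 2, 4, 5, 6, 7, 8}
B ∩ (C ∪ (D ∪ (B Δ A)')) = {1, 5, 7}
(B ∩ (C ∪ (D ∪ (B Δ A)'))) ∩ D = {1, 7}
((B ∩ (C ∪ (D ∪ (B Δ A)'))) ∩ D)' = {2, 3, 4, 5, 6, 8, 9}
Both equal {2, 3, 4, 5, 6, 8, 9}, so (D ∩ (B ∩ (C ∪ ((B Δ A)' ∪ D))))' = ((B ∩ (C ∪ (D ∪ (B Δ A)'))) ∩ D)'.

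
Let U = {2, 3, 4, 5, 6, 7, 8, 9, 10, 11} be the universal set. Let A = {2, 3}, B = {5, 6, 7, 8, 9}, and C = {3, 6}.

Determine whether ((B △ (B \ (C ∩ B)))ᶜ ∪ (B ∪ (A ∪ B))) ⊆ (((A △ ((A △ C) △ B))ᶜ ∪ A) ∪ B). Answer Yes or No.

C ∩ B = {6}
B \ (C ∩ B) = {5, 7, 8, 9}
B △ (B \ (C ∩ B)) = {6}
(B △ (B \ (C ∩ B)))ᶜ = {2, 3, 4, 5, 7, 8, 9, 10, 11}
A ∪ B = {2, 3, 5, 6, 7, 8, 9}
B ∪ (A ∪ B) = {2, 3, 5, 6, 7, 8, 9}
(B △ (B \ (C ∩ B)))ᶜ ∪ (B ∪ (A ∪ B)) = {2, 3, 4, 5, 6, 7, 8, 9, 10, 11}
A △ C = {2, 6}
(A △ C) △ B = {2, 5, 7, 8, 9}
A △ ((A △ C) △ B) = {3, 5, 7, 8, 9}
(A △ ((A △ C) △ B))ᶜ = {2, 4, 6, 10, 11}
(A △ ((A △ C) △ B))ᶜ ∪ A = {2, 3, 4, 6, 10, 11}
((A △ ((A △ C) △ B))ᶜ ∪ A) ∪ B = {2, 3, 4, 5, 6, 7, 8, 9, 10, 11}
Every element of {2, 3, 4, 5, 6, 7, 8, 9, 10, 11} is in {2, 3, 4, 5, 6, 7, 8, 9, 10, 11}, so (B △ (B \ (C ∩ B)))ᶜ ∪ (B ∪ (A ∪ B)) ⊆ ((A △ ((A △ C) △ B))ᶜ ∪ A) ∪ B.

Yes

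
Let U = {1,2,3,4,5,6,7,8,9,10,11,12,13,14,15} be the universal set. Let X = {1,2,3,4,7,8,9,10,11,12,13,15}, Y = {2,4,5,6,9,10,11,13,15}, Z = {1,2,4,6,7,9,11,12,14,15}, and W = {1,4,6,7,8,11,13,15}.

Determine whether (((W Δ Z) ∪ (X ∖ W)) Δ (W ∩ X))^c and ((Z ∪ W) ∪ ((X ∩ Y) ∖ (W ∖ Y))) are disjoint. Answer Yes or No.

W Δ Z = {2,8,9,12,13,14}
X ∖ W = {2,3,9,10,12}
(W Δ Z) ∪ (X ∖ W) = {2,3,8,9,10,12,13,14}
W ∩ X = {1,4,7,8,11,13,15}
((W Δ Z) ∪ (X ∖ W)) Δ (W ∩ X) = {1,2,3,4,7,9,10,11,12,14,15}
(((W Δ Z) ∪ (X ∖ W)) Δ (W ∩ X))^c = {5,6,8,13}
Z ∪ W = {1,2,4,6,7,8,9,11,12,13,14,15}
X ∩ Y = {2,4,9,10,11,13,15}
W ∖ Y = {1,7,8}
(X ∩ Y) ∖ (W ∖ Y) = {2,4,9,10,11,13,15}
(Z ∪ W) ∪ ((X ∩ Y) ∖ (W ∖ Y)) = {1,2,4,6,7,8,9,10,11,12,13,14,15}
6 lies in both, so they are not disjoint.

No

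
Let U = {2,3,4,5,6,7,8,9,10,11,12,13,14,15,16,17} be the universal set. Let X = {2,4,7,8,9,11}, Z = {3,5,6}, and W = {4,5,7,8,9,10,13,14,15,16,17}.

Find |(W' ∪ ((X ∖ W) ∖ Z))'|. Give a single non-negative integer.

11

W' = {2,3,6,11,12}
X ∖ W = {2,11}
(X ∖ W) ∖ Z = {2,11}
W' ∪ ((X ∖ W) ∖ Z) = {2,3,6,11,12}
(W' ∪ ((X ∖ W) ∖ Z))' = {4,5,7,8,9,10,13,14,15,16,17}
|(W' ∪ ((X ∖ W) ∖ Z))'| = 11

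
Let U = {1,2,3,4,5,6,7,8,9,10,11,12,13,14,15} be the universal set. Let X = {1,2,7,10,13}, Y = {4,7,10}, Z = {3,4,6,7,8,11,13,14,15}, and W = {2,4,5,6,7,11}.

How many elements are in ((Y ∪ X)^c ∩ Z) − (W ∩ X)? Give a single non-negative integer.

6

Y ∪ X = {1,2,4,7,10,13}
(Y ∪ X)^c = {3,5,6,8,9,11,12,14,15}
(Y ∪ X)^c ∩ Z = {3,6,8,11,14,15}
W ∩ X = {2,7}
((Y ∪ X)^c ∩ Z) − (W ∩ X) = {3,6,8,11,14,15}
|((Y ∪ X)^c ∩ Z) − (W ∩ X)| = 6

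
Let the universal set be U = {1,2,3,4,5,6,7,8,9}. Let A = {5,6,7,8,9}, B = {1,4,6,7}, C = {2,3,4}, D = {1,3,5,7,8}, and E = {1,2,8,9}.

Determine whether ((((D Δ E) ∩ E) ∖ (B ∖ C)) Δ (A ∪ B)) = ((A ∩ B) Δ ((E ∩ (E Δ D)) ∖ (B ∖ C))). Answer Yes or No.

No

D Δ E = {2,3,5,7,9}
(D Δ E) ∩ E = {2,9}
B ∖ C = {1,6,7}
((D Δ E) ∩ E) ∖ (B ∖ C) = {2,9}
A ∪ B = {1,4,5,6,7,8,9}
(((D Δ E) ∩ E) ∖ (B ∖ C)) Δ (A ∪ B) = {1,2,4,5,6,7,8}
A ∩ B = {6,7}
E Δ D = {2,3,5,7,9}
E ∩ (E Δ D) = {2,9}
(E ∩ (E Δ D)) ∖ (B ∖ C) = {2,9}
(A ∩ B) Δ ((E ∩ (E Δ D)) ∖ (B ∖ C)) = {2,6,7,9}
1 ∈ (((D Δ E) ∩ E) ∖ (B ∖ C)) Δ (A ∪ B) but 1 ∉ (A ∩ B) Δ ((E ∩ (E Δ D)) ∖ (B ∖ C)), so they differ.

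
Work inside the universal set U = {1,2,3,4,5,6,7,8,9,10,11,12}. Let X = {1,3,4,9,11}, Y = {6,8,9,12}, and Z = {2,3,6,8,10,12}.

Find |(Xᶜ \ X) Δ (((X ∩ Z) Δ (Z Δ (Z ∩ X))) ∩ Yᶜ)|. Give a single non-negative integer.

Xᶜ = {2,5,6,7,8,10,12}
Xᶜ \ X = {2,5,6,7,8,10,12}
X ∩ Z = {3}
Z ∩ X = {3}
Z Δ (Z ∩ X) = {2,6,8,10,12}
(X ∩ Z) Δ (Z Δ (Z ∩ X)) = {2,3,6,8,10,12}
Yᶜ = {1,2,3,4,5,7,10,11}
((X ∩ Z) Δ (Z Δ (Z ∩ X))) ∩ Yᶜ = {2,3,10}
(Xᶜ \ X) Δ (((X ∩ Z) Δ (Z Δ (Z ∩ X))) ∩ Yᶜ) = {3,5,6,7,8,12}
|(Xᶜ \ X) Δ (((X ∩ Z) Δ (Z Δ (Z ∩ X))) ∩ Yᶜ)| = 6

6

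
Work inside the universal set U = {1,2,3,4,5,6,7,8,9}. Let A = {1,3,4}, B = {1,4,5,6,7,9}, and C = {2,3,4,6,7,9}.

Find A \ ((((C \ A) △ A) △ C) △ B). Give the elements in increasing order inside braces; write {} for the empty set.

{1,3}

C \ A = {2,6,7,9}
(C \ A) △ A = {1,2,3,4,6,7,9}
((C \ A) △ A) △ C = {1}
(((C \ A) △ A) △ C) △ B = {4,5,6,7,9}
A \ ((((C \ A) △ A) △ C) △ B) = {1,3}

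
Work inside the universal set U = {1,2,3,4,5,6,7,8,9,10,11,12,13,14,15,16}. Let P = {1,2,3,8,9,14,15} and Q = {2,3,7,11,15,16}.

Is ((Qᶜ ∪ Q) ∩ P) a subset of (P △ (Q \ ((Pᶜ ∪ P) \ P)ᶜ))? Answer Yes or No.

Yes

Qᶜ = {1,4,5,6,8,9,10,12,13,14}
Qᶜ ∪ Q = {1,2,3,4,5,6,7,8,9,10,11,12,13,14,15,16}
(Qᶜ ∪ Q) ∩ P = {1,2,3,8,9,14,15}
Pᶜ = {4,5,6,7,10,11,12,13,16}
Pᶜ ∪ P = {1,2,3,4,5,6,7,8,9,10,11,12,13,14,15,16}
(Pᶜ ∪ P) \ P = {4,5,6,7,10,11,12,13,16}
((Pᶜ ∪ P) \ P)ᶜ = {1,2,3,8,9,14,15}
Q \ ((Pᶜ ∪ P) \ P)ᶜ = {7,11,16}
P △ (Q \ ((Pᶜ ∪ P) \ P)ᶜ) = {1,2,3,7,8,9,11,14,15,16}
Every element of {1,2,3,8,9,14,15} is in {1,2,3,7,8,9,11,14,15,16}, so (Qᶜ ∪ Q) ∩ P ⊆ P △ (Q \ ((Pᶜ ∪ P) \ P)ᶜ).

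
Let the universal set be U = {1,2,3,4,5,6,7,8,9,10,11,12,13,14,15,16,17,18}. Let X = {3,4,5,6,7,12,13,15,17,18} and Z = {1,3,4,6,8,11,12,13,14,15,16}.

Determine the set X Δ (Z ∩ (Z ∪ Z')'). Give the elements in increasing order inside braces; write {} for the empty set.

{3,4,5,6,7,12,13,15,17,18}

Z' = {2,5,7,9,10,17,18}
Z ∪ Z' = {1,2,3,4,5,6,7,8,9,10,11,12,13,14,15,16,17,18}
(Z ∪ Z')' = {}
Z ∩ (Z ∪ Z')' = {}
X Δ (Z ∩ (Z ∪ Z')') = {3,4,5,6,7,12,13,15,17,18}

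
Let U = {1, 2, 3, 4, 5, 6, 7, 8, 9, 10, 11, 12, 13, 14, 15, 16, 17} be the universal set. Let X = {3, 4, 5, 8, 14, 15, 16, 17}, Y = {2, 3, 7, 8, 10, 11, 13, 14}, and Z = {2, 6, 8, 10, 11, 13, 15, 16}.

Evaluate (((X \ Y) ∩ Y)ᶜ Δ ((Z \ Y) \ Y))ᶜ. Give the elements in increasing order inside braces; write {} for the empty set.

{6, 15, 16}

X \ Y = {4, 5, 15, 16, 17}
(X \ Y) ∩ Y = {}
((X \ Y) ∩ Y)ᶜ = {1, 2, 3, 4, 5, 6, 7, 8, 9, 10, 11, 12, 13, 14, 15, 16, 17}
Z \ Y = {6, 15, 16}
(Z \ Y) \ Y = {6, 15, 16}
((X \ Y) ∩ Y)ᶜ Δ ((Z \ Y) \ Y) = {1, 2, 3, 4, 5, 7, 8, 9, 10, 11, 12, 13, 14, 17}
(((X \ Y) ∩ Y)ᶜ Δ ((Z \ Y) \ Y))ᶜ = {6, 15, 16}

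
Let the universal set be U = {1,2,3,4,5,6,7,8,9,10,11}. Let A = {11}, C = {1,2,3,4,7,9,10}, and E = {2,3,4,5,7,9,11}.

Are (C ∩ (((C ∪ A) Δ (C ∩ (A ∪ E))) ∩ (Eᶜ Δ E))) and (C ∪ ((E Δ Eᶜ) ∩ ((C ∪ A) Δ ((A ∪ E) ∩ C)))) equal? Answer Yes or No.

No

C ∪ A = {1,2,3,4,7,9,10,11}
A ∪ E = {2,3,4,5,7,9,11}
C ∩ (A ∪ E) = {2,3,4,7,9}
(C ∪ A) Δ (C ∩ (A ∪ E)) = {1,10,11}
Eᶜ = {1,6,8,10}
Eᶜ Δ E = {1,2,3,4,5,6,7,8,9,10,11}
((C ∪ A) Δ (C ∩ (A ∪ E))) ∩ (Eᶜ Δ E) = {1,10,11}
C ∩ (((C ∪ A) Δ (C ∩ (A ∪ E))) ∩ (Eᶜ Δ E)) = {1,10}
E Δ Eᶜ = {1,2,3,4,5,6,7,8,9,10,11}
(A ∪ E) ∩ C = {2,3,4,7,9}
(C ∪ A) Δ ((A ∪ E) ∩ C) = {1,10,11}
(E Δ Eᶜ) ∩ ((C ∪ A) Δ ((A ∪ E) ∩ C)) = {1,10,11}
C ∪ ((E Δ Eᶜ) ∩ ((C ∪ A) Δ ((A ∪ E) ∩ C))) = {1,2,3,4,7,9,10,11}
2 ∈ C ∪ ((E Δ Eᶜ) ∩ ((C ∪ A) Δ ((A ∪ E) ∩ C))) but 2 ∉ C ∩ (((C ∪ A) Δ (C ∩ (A ∪ E))) ∩ (Eᶜ Δ E)), so they differ.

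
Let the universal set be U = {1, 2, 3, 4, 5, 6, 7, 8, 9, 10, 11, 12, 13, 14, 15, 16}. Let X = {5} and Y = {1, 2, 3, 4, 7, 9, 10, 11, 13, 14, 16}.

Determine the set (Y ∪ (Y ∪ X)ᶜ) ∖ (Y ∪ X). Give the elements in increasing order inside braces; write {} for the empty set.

{6, 8, 12, 15}

Y ∪ X = {1, 2, 3, 4, 5, 7, 9, 10, 11, 13, 14, 16}
(Y ∪ X)ᶜ = {6, 8, 12, 15}
Y ∪ (Y ∪ X)ᶜ = {1, 2, 3, 4, 6, 7, 8, 9, 10, 11, 12, 13, 14, 15, 16}
(Y ∪ (Y ∪ X)ᶜ) ∖ (Y ∪ X) = {6, 8, 12, 15}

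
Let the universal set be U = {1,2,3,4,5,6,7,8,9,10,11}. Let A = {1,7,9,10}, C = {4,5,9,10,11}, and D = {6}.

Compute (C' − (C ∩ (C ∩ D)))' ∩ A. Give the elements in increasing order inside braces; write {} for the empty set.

{9,10}

C' = {1,2,3,6,7,8}
C ∩ D = {}
C ∩ (C ∩ D) = {}
C' − (C ∩ (C ∩ D)) = {1,2,3,6,7,8}
(C' − (C ∩ (C ∩ D)))' = {4,5,9,10,11}
(C' − (C ∩ (C ∩ D)))' ∩ A = {9,10}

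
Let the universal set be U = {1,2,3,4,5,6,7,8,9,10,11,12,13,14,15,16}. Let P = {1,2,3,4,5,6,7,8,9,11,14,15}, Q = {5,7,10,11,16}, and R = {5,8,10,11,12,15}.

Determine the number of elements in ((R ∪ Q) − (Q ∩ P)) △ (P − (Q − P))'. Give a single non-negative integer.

3

R ∪ Q = {5,7,8,10,11,12,15,16}
Q ∩ P = {5,7,11}
(R ∪ Q) − (Q ∩ P) = {8,10,12,15,16}
Q − P = {10,16}
P − (Q − P) = {1,2,3,4,5,6,7,8,9,11,14,15}
(P − (Q − P))' = {10,12,13,16}
((R ∪ Q) − (Q ∩ P)) △ (P − (Q − P))' = {8,13,15}
|((R ∪ Q) − (Q ∩ P)) △ (P − (Q − P))'| = 3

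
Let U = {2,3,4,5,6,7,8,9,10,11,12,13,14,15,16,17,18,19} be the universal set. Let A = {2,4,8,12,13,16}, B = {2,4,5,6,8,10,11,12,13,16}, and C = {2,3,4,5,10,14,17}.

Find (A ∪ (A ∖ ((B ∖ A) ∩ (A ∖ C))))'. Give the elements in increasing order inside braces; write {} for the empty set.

B ∖ A = {5,6,10,11}
A ∖ C = {8,12,13,16}
(B ∖ A) ∩ (A ∖ C) = {}
A ∖ ((B ∖ A) ∩ (A ∖ C)) = {2,4,8,12,13,16}
A ∪ (A ∖ ((B ∖ A) ∩ (A ∖ C))) = {2,4,8,12,13,16}
(A ∪ (A ∖ ((B ∖ A) ∩ (A ∖ C))))' = {3,5,6,7,9,10,11,14,15,17,18,19}

{3,5,6,7,9,10,11,14,15,17,18,19}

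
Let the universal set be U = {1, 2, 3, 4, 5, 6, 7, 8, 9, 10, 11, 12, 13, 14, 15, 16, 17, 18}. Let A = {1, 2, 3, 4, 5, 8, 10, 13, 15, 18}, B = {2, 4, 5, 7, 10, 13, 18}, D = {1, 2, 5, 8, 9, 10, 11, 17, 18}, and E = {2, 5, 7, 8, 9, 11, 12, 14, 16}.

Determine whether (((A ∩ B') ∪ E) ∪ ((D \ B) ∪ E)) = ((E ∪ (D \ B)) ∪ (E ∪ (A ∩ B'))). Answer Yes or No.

Yes

B' = {1, 3, 6, 8, 9, 11, 12, 14, 15, 16, 17}
A ∩ B' = {1, 3, 8, 15}
(A ∩ B') ∪ E = {1, 2, 3, 5, 7, 8, 9, 11, 12, 14, 15, 16}
D \ B = {1, 8, 9, 11, 17}
(D \ B) ∪ E = {1, 2, 5, 7, 8, 9, 11, 12, 14, 16, 17}
((A ∩ B') ∪ E) ∪ ((D \ B) ∪ E) = {1, 2, 3, 5, 7, 8, 9, 11, 12, 14, 15, 16, 17}
E ∪ (D \ B) = {1, 2, 5, 7, 8, 9, 11, 12, 14, 16, 17}
E ∪ (A ∩ B') = {1, 2, 3, 5, 7, 8, 9, 11, 12, 14, 15, 16}
(E ∪ (D \ B)) ∪ (E ∪ (A ∩ B')) = {1, 2, 3, 5, 7, 8, 9, 11, 12, 14, 15, 16, 17}
Both equal {1, 2, 3, 5, 7, 8, 9, 11, 12, 14, 15, 16, 17}, so ((A ∩ B') ∪ E) ∪ ((D \ B) ∪ E) = (E ∪ (D \ B)) ∪ (E ∪ (A ∩ B')).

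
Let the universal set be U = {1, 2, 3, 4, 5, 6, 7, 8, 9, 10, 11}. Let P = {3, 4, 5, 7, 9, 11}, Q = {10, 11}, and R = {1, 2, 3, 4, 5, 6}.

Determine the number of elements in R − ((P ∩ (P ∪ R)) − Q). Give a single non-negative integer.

3

P ∪ R = {1, 2, 3, 4, 5, 6, 7, 9, 11}
P ∩ (P ∪ R) = {3, 4, 5, 7, 9, 11}
(P ∩ (P ∪ R)) − Q = {3, 4, 5, 7, 9}
R − ((P ∩ (P ∪ R)) − Q) = {1, 2, 6}
|R − ((P ∩ (P ∪ R)) − Q)| = 3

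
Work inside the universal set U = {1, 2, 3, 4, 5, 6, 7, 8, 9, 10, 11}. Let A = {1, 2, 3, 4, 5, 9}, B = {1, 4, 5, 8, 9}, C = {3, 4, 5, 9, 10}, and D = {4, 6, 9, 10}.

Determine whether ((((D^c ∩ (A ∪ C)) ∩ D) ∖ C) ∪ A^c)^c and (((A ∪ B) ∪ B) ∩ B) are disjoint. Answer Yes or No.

D^c = {1, 2, 3, 5, 7, 8, 11}
A ∪ C = {1, 2, 3, 4, 5, 9, 10}
D^c ∩ (A ∪ C) = {1, 2, 3, 5}
(D^c ∩ (A ∪ C)) ∩ D = {}
((D^c ∩ (A ∪ C)) ∩ D) ∖ C = {}
A^c = {6, 7, 8, 10, 11}
(((D^c ∩ (A ∪ C)) ∩ D) ∖ C) ∪ A^c = {6, 7, 8, 10, 11}
((((D^c ∩ (A ∪ C)) ∩ D) ∖ C) ∪ A^c)^c = {1, 2, 3, 4, 5, 9}
A ∪ B = {1, 2, 3, 4, 5, 8, 9}
(A ∪ B) ∪ B = {1, 2, 3, 4, 5, 8, 9}
((A ∪ B) ∪ B) ∩ B = {1, 4, 5, 8, 9}
1 lies in both, so they are not disjoint.

No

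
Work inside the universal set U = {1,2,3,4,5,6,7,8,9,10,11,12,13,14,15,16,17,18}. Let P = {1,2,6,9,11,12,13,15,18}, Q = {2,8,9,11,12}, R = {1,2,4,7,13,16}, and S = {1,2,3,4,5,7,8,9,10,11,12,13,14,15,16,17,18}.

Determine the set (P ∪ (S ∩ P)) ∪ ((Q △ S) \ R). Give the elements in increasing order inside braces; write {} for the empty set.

S ∩ P = {1,2,9,11,12,13,15,18}
P ∪ (S ∩ P) = {1,2,6,9,11,12,13,15,18}
Q △ S = {1,3,4,5,7,10,13,14,15,16,17,18}
(Q △ S) \ R = {3,5,10,14,15,17,18}
(P ∪ (S ∩ P)) ∪ ((Q △ S) \ R) = {1,2,3,5,6,9,10,11,12,13,14,15,17,18}

{1,2,3,5,6,9,10,11,12,13,14,15,17,18}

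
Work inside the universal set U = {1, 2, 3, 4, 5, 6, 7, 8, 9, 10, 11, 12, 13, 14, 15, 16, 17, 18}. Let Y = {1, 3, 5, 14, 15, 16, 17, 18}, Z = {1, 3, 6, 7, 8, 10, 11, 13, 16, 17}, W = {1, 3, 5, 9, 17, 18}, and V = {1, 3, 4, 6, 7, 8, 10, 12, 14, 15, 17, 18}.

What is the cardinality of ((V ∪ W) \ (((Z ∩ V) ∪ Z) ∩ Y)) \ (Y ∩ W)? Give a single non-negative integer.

V ∪ W = {1, 3, 4, 5, 6, 7, 8, 9, 10, 12, 14, 15, 17, 18}
Z ∩ V = {1, 3, 6, 7, 8, 10, 17}
(Z ∩ V) ∪ Z = {1, 3, 6, 7, 8, 10, 11, 13, 16, 17}
((Z ∩ V) ∪ Z) ∩ Y = {1, 3, 16, 17}
(V ∪ W) \ (((Z ∩ V) ∪ Z) ∩ Y) = {4, 5, 6, 7, 8, 9, 10, 12, 14, 15, 18}
Y ∩ W = {1, 3, 5, 17, 18}
((V ∪ W) \ (((Z ∩ V) ∪ Z) ∩ Y)) \ (Y ∩ W) = {4, 6, 7, 8, 9, 10, 12, 14, 15}
|((V ∪ W) \ (((Z ∩ V) ∪ Z) ∩ Y)) \ (Y ∩ W)| = 9

9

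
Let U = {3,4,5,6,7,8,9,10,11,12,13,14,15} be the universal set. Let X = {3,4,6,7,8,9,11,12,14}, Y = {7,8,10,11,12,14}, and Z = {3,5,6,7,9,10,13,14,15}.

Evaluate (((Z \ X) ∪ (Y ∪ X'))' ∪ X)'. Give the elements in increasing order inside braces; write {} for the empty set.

Z \ X = {5,10,13,15}
X' = {5,10,13,15}
Y ∪ X' = {5,7,8,10,11,12,13,14,15}
(Z \ X) ∪ (Y ∪ X') = {5,7,8,10,11,12,13,14,15}
((Z \ X) ∪ (Y ∪ X'))' = {3,4,6,9}
((Z \ X) ∪ (Y ∪ X'))' ∪ X = {3,4,6,7,8,9,11,12,14}
(((Z \ X) ∪ (Y ∪ X'))' ∪ X)' = {5,10,13,15}

{5,10,13,15}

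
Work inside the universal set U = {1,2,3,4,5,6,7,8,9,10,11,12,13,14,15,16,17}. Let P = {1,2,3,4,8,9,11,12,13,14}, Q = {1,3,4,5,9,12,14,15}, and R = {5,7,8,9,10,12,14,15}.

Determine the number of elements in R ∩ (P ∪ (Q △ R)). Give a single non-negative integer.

6

Q △ R = {1,3,4,7,8,10}
P ∪ (Q △ R) = {1,2,3,4,7,8,9,10,11,12,13,14}
R ∩ (P ∪ (Q △ R)) = {7,8,9,10,12,14}
|R ∩ (P ∪ (Q △ R))| = 6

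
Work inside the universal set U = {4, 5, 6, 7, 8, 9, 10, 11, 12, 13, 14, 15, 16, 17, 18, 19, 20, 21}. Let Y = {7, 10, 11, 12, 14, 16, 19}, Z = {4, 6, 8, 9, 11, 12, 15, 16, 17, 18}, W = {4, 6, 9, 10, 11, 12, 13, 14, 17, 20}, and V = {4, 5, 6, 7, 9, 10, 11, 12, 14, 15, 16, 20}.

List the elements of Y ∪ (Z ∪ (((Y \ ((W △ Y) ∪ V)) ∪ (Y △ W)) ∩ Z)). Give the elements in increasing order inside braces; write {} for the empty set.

W △ Y = {4, 6, 7, 9, 13, 16, 17, 19, 20}
(W △ Y) ∪ V = {4, 5, 6, 7, 9, 10, 11, 12, 13, 14, 15, 16, 17, 19, 20}
Y \ ((W △ Y) ∪ V) = {}
Y △ W = {4, 6, 7, 9, 13, 16, 17, 19, 20}
(Y \ ((W △ Y) ∪ V)) ∪ (Y △ W) = {4, 6, 7, 9, 13, 16, 17, 19, 20}
((Y \ ((W △ Y) ∪ V)) ∪ (Y △ W)) ∩ Z = {4, 6, 9, 16, 17}
Z ∪ (((Y \ ((W △ Y) ∪ V)) ∪ (Y △ W)) ∩ Z) = {4, 6, 8, 9, 11, 12, 15, 16, 17, 18}
Y ∪ (Z ∪ (((Y \ ((W △ Y) ∪ V)) ∪ (Y △ W)) ∩ Z)) = {4, 6, 7, 8, 9, 10, 11, 12, 14, 15, 16, 17, 18, 19}

{4, 6, 7, 8, 9, 10, 11, 12, 14, 15, 16, 17, 18, 19}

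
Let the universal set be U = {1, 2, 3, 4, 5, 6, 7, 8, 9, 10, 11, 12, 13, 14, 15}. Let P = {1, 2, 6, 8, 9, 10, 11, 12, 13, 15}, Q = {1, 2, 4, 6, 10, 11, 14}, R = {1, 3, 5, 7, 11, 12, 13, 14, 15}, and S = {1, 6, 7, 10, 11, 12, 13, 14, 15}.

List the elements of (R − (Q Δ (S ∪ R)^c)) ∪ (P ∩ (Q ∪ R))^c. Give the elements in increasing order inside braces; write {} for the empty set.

S ∪ R = {1, 3, 5, 6, 7, 10, 11, 12, 13, 14, 15}
(S ∪ R)^c = {2, 4, 8, 9}
Q Δ (S ∪ R)^c = {1, 6, 8, 9, 10, 11, 14}
R − (Q Δ (S ∪ R)^c) = {3, 5, 7, 12, 13, 15}
Q ∪ R = {1, 2, 3, 4, 5, 6, 7, 10, 11, 12, 13, 14, 15}
P ∩ (Q ∪ R) = {1, 2, 6, 10, 11, 12, 13, 15}
(P ∩ (Q ∪ R))^c = {3, 4, 5, 7, 8, 9, 14}
(R − (Q Δ (S ∪ R)^c)) ∪ (P ∩ (Q ∪ R))^c = {3, 4, 5, 7, 8, 9, 12, 13, 14, 15}

{3, 4, 5, 7, 8, 9, 12, 13, 14, 15}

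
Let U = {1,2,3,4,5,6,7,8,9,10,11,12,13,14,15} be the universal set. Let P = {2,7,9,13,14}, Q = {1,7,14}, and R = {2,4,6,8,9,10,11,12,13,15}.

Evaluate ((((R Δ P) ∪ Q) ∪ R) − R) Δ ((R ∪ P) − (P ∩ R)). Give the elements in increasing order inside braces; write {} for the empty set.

{1,4,6,8,10,11,12,15}

R Δ P = {4,6,7,8,10,11,12,14,15}
(R Δ P) ∪ Q = {1,4,6,7,8,10,11,12,14,15}
((R Δ P) ∪ Q) ∪ R = {1,2,4,6,7,8,9,10,11,12,13,14,15}
(((R Δ P) ∪ Q) ∪ R) − R = {1,7,14}
R ∪ P = {2,4,6,7,8,9,10,11,12,13,14,15}
P ∩ R = {2,9,13}
(R ∪ P) − (P ∩ R) = {4,6,7,8,10,11,12,14,15}
((((R Δ P) ∪ Q) ∪ R) − R) Δ ((R ∪ P) − (P ∩ R)) = {1,4,6,8,10,11,12,15}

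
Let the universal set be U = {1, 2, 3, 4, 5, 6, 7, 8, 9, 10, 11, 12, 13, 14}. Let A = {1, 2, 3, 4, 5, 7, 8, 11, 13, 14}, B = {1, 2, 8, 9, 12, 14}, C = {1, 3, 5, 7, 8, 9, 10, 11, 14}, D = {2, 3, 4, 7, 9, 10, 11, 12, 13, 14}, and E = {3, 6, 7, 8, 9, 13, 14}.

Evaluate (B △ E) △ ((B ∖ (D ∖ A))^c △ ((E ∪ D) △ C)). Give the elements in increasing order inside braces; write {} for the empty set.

B △ E = {1, 2, 3, 6, 7, 12, 13}
D ∖ A = {9, 10, 12}
B ∖ (D ∖ A) = {1, 2, 8, 14}
(B ∖ (D ∖ A))^c = {3, 4, 5, 6, 7, 9, 10, 11, 12, 13}
E ∪ D = {2, 3, 4, 6, 7, 8, 9, 10, 11, 12, 13, 14}
(E ∪ D) △ C = {1, 2, 4, 5, 6, 12, 13}
(B ∖ (D ∖ A))^c △ ((E ∪ D) △ C) = {1, 2, 3, 7, 9, 10, 11}
(B △ E) △ ((B ∖ (D ∖ A))^c △ ((E ∪ D) △ C)) = {6, 9, 10, 11, 12, 13}

{6, 9, 10, 11, 12, 13}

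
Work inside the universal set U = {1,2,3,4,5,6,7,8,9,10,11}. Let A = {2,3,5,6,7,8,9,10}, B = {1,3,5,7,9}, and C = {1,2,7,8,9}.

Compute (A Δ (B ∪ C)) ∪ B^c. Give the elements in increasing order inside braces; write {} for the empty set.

{1,2,4,6,8,10,11}

B ∪ C = {1,2,3,5,7,8,9}
A Δ (B ∪ C) = {1,6,10}
B^c = {2,4,6,8,10,11}
(A Δ (B ∪ C)) ∪ B^c = {1,2,4,6,8,10,11}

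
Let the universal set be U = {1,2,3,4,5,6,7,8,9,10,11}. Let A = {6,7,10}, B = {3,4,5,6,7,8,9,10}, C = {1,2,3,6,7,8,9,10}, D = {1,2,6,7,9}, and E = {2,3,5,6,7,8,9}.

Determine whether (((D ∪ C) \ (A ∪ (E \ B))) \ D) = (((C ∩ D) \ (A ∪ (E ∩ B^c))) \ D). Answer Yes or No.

No

D ∪ C = {1,2,3,6,7,8,9,10}
E \ B = {2}
A ∪ (E \ B) = {2,6,7,10}
(D ∪ C) \ (A ∪ (E \ B)) = {1,3,8,9}
((D ∪ C) \ (A ∪ (E \ B))) \ D = {3,8}
C ∩ D = {1,2,6,7,9}
B^c = {1,2,11}
E ∩ B^c = {2}
A ∪ (E ∩ B^c) = {2,6,7,10}
(C ∩ D) \ (A ∪ (E ∩ B^c)) = {1,9}
((C ∩ D) \ (A ∪ (E ∩ B^c))) \ D = {}
3 ∈ ((D ∪ C) \ (A ∪ (E \ B))) \ D but 3 ∉ ((C ∩ D) \ (A ∪ (E ∩ B^c))) \ D, so they differ.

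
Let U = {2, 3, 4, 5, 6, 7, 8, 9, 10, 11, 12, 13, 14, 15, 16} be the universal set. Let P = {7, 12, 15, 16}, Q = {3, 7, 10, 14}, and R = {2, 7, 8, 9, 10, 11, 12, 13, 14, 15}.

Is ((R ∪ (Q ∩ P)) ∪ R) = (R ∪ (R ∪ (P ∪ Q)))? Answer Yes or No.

Q ∩ P = {7}
R ∪ (Q ∩ P) = {2, 7, 8, 9, 10, 11, 12, 13, 14, 15}
(R ∪ (Q ∩ P)) ∪ R = {2, 7, 8, 9, 10, 11, 12, 13, 14, 15}
P ∪ Q = {3, 7, 10, 12, 14, 15, 16}
R ∪ (P ∪ Q) = {2, 3, 7, 8, 9, 10, 11, 12, 13, 14, 15, 16}
R ∪ (R ∪ (P ∪ Q)) = {2, 3, 7, 8, 9, 10, 11, 12, 13, 14, 15, 16}
3 ∈ R ∪ (R ∪ (P ∪ Q)) but 3 ∉ (R ∪ (Q ∩ P)) ∪ R, so they differ.

No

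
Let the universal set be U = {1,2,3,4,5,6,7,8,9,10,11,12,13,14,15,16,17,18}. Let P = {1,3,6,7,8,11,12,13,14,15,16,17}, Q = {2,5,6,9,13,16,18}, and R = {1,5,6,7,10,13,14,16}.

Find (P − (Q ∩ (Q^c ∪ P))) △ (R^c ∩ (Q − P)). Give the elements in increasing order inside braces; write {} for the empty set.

Q^c = {1,3,4,7,8,10,11,12,14,15,17}
Q^c ∪ P = {1,3,4,6,7,8,10,11,12,13,14,15,16,17}
Q ∩ (Q^c ∪ P) = {6,13,16}
P − (Q ∩ (Q^c ∪ P)) = {1,3,7,8,11,12,14,15,17}
R^c = {2,3,4,8,9,11,12,15,17,18}
Q − P = {2,5,9,18}
R^c ∩ (Q − P) = {2,9,18}
(P − (Q ∩ (Q^c ∪ P))) △ (R^c ∩ (Q − P)) = {1,2,3,7,8,9,11,12,14,15,17,18}

{1,2,3,7,8,9,11,12,14,15,17,18}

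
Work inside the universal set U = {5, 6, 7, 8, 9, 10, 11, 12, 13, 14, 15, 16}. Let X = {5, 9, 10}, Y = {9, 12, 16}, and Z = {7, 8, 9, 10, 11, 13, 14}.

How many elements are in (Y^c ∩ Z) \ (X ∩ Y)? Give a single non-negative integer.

Y^c = {5, 6, 7, 8, 10, 11, 13, 14, 15}
Y^c ∩ Z = {7, 8, 10, 11, 13, 14}
X ∩ Y = {9}
(Y^c ∩ Z) \ (X ∩ Y) = {7, 8, 10, 11, 13, 14}
|(Y^c ∩ Z) \ (X ∩ Y)| = 6

6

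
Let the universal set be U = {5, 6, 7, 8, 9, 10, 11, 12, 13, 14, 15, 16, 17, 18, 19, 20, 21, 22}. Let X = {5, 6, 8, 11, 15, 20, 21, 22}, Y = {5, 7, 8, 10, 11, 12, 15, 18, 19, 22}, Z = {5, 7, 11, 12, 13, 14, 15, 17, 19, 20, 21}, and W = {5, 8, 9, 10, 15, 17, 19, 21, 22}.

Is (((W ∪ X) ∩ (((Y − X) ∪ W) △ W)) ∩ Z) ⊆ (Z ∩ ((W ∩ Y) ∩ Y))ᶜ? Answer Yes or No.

Yes

W ∪ X = {5, 6, 8, 9, 10, 11, 15, 17, 19, 20, 21, 22}
Y − X = {7, 10, 12, 18, 19}
(Y − X) ∪ W = {5, 7, 8, 9, 10, 12, 15, 17, 18, 19, 21, 22}
((Y − X) ∪ W) △ W = {7, 12, 18}
(W ∪ X) ∩ (((Y − X) ∪ W) △ W) = {}
((W ∪ X) ∩ (((Y − X) ∪ W) △ W)) ∩ Z = {}
W ∩ Y = {5, 8, 10, 15, 19, 22}
(W ∩ Y) ∩ Y = {5, 8, 10, 15, 19, 22}
Z ∩ ((W ∩ Y) ∩ Y) = {5, 15, 19}
(Z ∩ ((W ∩ Y) ∩ Y))ᶜ = {6, 7, 8, 9, 10, 11, 12, 13, 14, 16, 17, 18, 20, 21, 22}
Every element of {} is in {6, 7, 8, 9, 10, 11, 12, 13, 14, 16, 17, 18, 20, 21, 22}, so ((W ∪ X) ∩ (((Y − X) ∪ W) △ W)) ∩ Z ⊆ (Z ∩ ((W ∩ Y) ∩ Y))ᶜ.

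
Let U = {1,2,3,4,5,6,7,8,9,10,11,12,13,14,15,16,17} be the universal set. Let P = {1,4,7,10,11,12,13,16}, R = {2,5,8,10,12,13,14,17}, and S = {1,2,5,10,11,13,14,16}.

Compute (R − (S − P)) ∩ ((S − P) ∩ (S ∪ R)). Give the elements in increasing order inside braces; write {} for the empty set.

{}

S − P = {2,5,14}
R − (S − P) = {8,10,12,13,17}
S ∪ R = {1,2,5,8,10,11,12,13,14,16,17}
(S − P) ∩ (S ∪ R) = {2,5,14}
(R − (S − P)) ∩ ((S − P) ∩ (S ∪ R)) = {}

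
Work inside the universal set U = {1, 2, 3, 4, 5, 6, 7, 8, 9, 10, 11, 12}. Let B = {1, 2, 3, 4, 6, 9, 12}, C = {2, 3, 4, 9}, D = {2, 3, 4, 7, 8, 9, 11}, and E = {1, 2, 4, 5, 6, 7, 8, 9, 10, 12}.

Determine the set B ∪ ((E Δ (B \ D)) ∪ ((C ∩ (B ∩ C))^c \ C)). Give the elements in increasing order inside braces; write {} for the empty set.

B \ D = {1, 6, 12}
E Δ (B \ D) = {2, 4, 5, 7, 8, 9, 10}
B ∩ C = {2, 3, 4, 9}
C ∩ (B ∩ C) = {2, 3, 4, 9}
(C ∩ (B ∩ C))^c = {1, 5, 6, 7, 8, 10, 11, 12}
(C ∩ (B ∩ C))^c \ C = {1, 5, 6, 7, 8, 10, 11, 12}
(E Δ (B \ D)) ∪ ((C ∩ (B ∩ C))^c \ C) = {1, 2, 4, 5, 6, 7, 8, 9, 10, 11, 12}
B ∪ ((E Δ (B \ D)) ∪ ((C ∩ (B ∩ C))^c \ C)) = {1, 2, 3, 4, 5, 6, 7, 8, 9, 10, 11, 12}

{1, 2, 3, 4, 5, 6, 7, 8, 9, 10, 11, 12}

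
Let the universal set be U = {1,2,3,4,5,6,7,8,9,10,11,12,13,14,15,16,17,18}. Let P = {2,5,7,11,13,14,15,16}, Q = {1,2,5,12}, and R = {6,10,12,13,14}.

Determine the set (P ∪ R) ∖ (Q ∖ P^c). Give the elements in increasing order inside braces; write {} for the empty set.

{6,7,10,11,12,13,14,15,16}

P ∪ R = {2,5,6,7,10,11,12,13,14,15,16}
P^c = {1,3,4,6,8,9,10,12,17,18}
Q ∖ P^c = {2,5}
(P ∪ R) ∖ (Q ∖ P^c) = {6,7,10,11,12,13,14,15,16}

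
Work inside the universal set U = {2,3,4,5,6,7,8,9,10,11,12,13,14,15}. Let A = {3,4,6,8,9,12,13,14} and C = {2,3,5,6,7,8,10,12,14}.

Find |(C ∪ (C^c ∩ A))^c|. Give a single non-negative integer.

C^c = {4,9,11,13,15}
C^c ∩ A = {4,9,13}
C ∪ (C^c ∩ A) = {2,3,4,5,6,7,8,9,10,12,13,14}
(C ∪ (C^c ∩ A))^c = {11,15}
|(C ∪ (C^c ∩ A))^c| = 2

2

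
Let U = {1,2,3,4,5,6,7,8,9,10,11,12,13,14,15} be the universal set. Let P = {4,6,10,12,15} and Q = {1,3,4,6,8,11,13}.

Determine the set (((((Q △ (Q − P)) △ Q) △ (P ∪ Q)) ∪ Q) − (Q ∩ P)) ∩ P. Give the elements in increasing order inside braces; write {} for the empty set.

Q − P = {1,3,8,11,13}
Q △ (Q − P) = {4,6}
(Q △ (Q − P)) △ Q = {1,3,8,11,13}
P ∪ Q = {1,3,4,6,8,10,11,12,13,15}
((Q △ (Q − P)) △ Q) △ (P ∪ Q) = {4,6,10,12,15}
(((Q △ (Q − P)) △ Q) △ (P ∪ Q)) ∪ Q = {1,3,4,6,8,10,11,12,13,15}
Q ∩ P = {4,6}
((((Q △ (Q − P)) △ Q) △ (P ∪ Q)) ∪ Q) − (Q ∩ P) = {1,3,8,10,11,12,13,15}
(((((Q △ (Q − P)) △ Q) △ (P ∪ Q)) ∪ Q) − (Q ∩ P)) ∩ P = {10,12,15}

{10,12,15}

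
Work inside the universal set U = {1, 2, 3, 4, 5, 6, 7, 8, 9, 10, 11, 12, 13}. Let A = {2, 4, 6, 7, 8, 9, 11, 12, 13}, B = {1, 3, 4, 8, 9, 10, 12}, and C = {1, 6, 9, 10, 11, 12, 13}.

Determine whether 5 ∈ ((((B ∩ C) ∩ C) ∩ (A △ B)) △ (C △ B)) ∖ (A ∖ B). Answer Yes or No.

5 ∉ B and 5 ∉ C, so 5 ∉ B ∩ C
5 ∉ (B ∩ C) and 5 ∉ C, so 5 ∉ (B ∩ C) ∩ C
5 ∉ A and 5 ∉ B, so 5 ∉ A △ B
5 ∉ ((B ∩ C) ∩ C) and 5 ∉ (A △ B), so 5 ∉ ((B ∩ C) ∩ C) ∩ (A △ B)
5 ∉ C and 5 ∉ B, so 5 ∉ C △ B
5 ∉ (((B ∩ C) ∩ C) ∩ (A △ B)) and 5 ∉ (C △ B), so 5 ∉ (((B ∩ C) ∩ C) ∩ (A △ B)) △ (C △ B)
5 ∉ A and 5 ∉ B, so 5 ∉ A ∖ B
5 ∉ ((((B ∩ C) ∩ C) ∩ (A △ B)) △ (C △ B)) and 5 ∉ (A ∖ B), so 5 ∉ ((((B ∩ C) ∩ C) ∩ (A △ B)) △ (C △ B)) ∖ (A ∖ B)

No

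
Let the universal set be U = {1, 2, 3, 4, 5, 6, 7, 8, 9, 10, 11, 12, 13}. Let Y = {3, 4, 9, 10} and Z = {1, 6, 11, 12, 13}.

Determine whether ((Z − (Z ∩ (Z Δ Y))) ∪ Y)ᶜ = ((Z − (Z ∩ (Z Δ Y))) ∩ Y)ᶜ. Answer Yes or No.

Z Δ Y = {1, 3, 4, 6, 9, 10, 11, 12, 13}
Z ∩ (Z Δ Y) = {1, 6, 11, 12, 13}
Z − (Z ∩ (Z Δ Y)) = {}
(Z − (Z ∩ (Z Δ Y))) ∪ Y = {3, 4, 9, 10}
((Z − (Z ∩ (Z Δ Y))) ∪ Y)ᶜ = {1, 2, 5, 6, 7, 8, 11, 12, 13}
(Z − (Z ∩ (Z Δ Y))) ∩ Y = {}
((Z − (Z ∩ (Z Δ Y))) ∩ Y)ᶜ = {1, 2, 3, 4, 5, 6, 7, 8, 9, 10, 11, 12, 13}
3 ∈ ((Z − (Z ∩ (Z Δ Y))) ∩ Y)ᶜ but 3 ∉ ((Z − (Z ∩ (Z Δ Y))) ∪ Y)ᶜ, so they differ.

No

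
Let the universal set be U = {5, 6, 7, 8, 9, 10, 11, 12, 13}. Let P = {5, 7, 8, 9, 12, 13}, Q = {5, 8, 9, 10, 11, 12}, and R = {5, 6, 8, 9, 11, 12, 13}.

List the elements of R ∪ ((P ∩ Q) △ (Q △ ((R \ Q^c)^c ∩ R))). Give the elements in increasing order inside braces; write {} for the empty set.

{5, 6, 8, 9, 10, 11, 12, 13}

P ∩ Q = {5, 8, 9, 12}
Q^c = {6, 7, 13}
R \ Q^c = {5, 8, 9, 11, 12}
(R \ Q^c)^c = {6, 7, 10, 13}
(R \ Q^c)^c ∩ R = {6, 13}
Q △ ((R \ Q^c)^c ∩ R) = {5, 6, 8, 9, 10, 11, 12, 13}
(P ∩ Q) △ (Q △ ((R \ Q^c)^c ∩ R)) = {6, 10, 11, 13}
R ∪ ((P ∩ Q) △ (Q △ ((R \ Q^c)^c ∩ R))) = {5, 6, 8, 9, 10, 11, 12, 13}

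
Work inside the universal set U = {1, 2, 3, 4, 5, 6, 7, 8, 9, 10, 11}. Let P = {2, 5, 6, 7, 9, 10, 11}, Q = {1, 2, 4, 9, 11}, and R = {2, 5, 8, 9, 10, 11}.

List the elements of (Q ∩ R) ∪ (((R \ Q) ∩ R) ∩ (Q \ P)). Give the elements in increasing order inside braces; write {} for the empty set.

{2, 9, 11}

Q ∩ R = {2, 9, 11}
R \ Q = {5, 8, 10}
(R \ Q) ∩ R = {5, 8, 10}
Q \ P = {1, 4}
((R \ Q) ∩ R) ∩ (Q \ P) = {}
(Q ∩ R) ∪ (((R \ Q) ∩ R) ∩ (Q \ P)) = {2, 9, 11}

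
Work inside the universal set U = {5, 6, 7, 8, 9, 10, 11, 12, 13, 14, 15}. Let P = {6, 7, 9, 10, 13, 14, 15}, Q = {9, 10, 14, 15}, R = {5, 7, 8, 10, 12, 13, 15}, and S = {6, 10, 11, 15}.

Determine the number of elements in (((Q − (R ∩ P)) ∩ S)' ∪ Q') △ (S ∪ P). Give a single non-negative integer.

R ∩ P = {7, 10, 13, 15}
Q − (R ∩ P) = {9, 14}
(Q − (R ∩ P)) ∩ S = {}
((Q − (R ∩ P)) ∩ S)' = {5, 6, 7, 8, 9, 10, 11, 12, 13, 14, 15}
Q' = {5, 6, 7, 8, 11, 12, 13}
((Q − (R ∩ P)) ∩ S)' ∪ Q' = {5, 6, 7, 8, 9, 10, 11, 12, 13, 14, 15}
S ∪ P = {6, 7, 9, 10, 11, 13, 14, 15}
(((Q − (R ∩ P)) ∩ S)' ∪ Q') △ (S ∪ P) = {5, 8, 12}
|(((Q − (R ∩ P)) ∩ S)' ∪ Q') △ (S ∪ P)| = 3

3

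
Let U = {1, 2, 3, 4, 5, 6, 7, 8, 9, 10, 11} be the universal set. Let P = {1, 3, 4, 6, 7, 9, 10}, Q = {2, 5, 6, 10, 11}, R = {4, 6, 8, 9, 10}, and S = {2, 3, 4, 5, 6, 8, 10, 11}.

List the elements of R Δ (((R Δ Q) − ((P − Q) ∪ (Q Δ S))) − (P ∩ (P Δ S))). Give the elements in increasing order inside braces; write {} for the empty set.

R Δ Q = {2, 4, 5, 8, 9, 11}
P − Q = {1, 3, 4, 7, 9}
Q Δ S = {3, 4, 8}
(P − Q) ∪ (Q Δ S) = {1, 3, 4, 7, 8, 9}
(R Δ Q) − ((P − Q) ∪ (Q Δ S)) = {2, 5, 11}
P Δ S = {1, 2, 5, 7, 8, 9, 11}
P ∩ (P Δ S) = {1, 7, 9}
((R Δ Q) − ((P − Q) ∪ (Q Δ S))) − (P ∩ (P Δ S)) = {2, 5, 11}
R Δ (((R Δ Q) − ((P − Q) ∪ (Q Δ S))) − (P ∩ (P Δ S))) = {2, 4, 5, 6, 8, 9, 10, 11}

{2, 4, 5, 6, 8, 9, 10, 11}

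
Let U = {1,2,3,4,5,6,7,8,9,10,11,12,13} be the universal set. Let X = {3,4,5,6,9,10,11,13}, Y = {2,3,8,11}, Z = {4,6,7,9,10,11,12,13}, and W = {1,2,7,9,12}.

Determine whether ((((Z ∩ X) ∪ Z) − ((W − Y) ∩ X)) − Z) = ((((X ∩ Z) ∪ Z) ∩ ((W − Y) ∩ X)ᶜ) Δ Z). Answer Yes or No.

Z ∩ X = {4,6,9,10,11,13}
(Z ∩ X) ∪ Z = {4,6,7,9,10,11,12,13}
W − Y = {1,7,9,12}
(W − Y) ∩ X = {9}
((Z ∩ X) ∪ Z) − ((W − Y) ∩ X) = {4,6,7,10,11,12,13}
(((Z ∩ X) ∪ Z) − ((W − Y) ∩ X)) − Z = {}
X ∩ Z = {4,6,9,10,11,13}
(X ∩ Z) ∪ Z = {4,6,7,9,10,11,12,13}
((W − Y) ∩ X)ᶜ = {1,2,3,4,5,6,7,8,10,11,12,13}
((X ∩ Z) ∪ Z) ∩ ((W − Y) ∩ X)ᶜ = {4,6,7,10,11,12,13}
(((X ∩ Z) ∪ Z) ∩ ((W − Y) ∩ X)ᶜ) Δ Z = {9}
9 ∈ (((X ∩ Z) ∪ Z) ∩ ((W − Y) ∩ X)ᶜ) Δ Z but 9 ∉ (((Z ∩ X) ∪ Z) − ((W − Y) ∩ X)) − Z, so they differ.

No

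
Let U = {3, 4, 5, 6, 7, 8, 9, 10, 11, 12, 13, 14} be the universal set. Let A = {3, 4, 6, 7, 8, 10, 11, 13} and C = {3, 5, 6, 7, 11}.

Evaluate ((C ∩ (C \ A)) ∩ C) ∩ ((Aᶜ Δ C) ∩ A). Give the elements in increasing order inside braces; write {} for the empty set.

{}

C \ A = {5}
C ∩ (C \ A) = {5}
(C ∩ (C \ A)) ∩ C = {5}
Aᶜ = {5, 9, 12, 14}
Aᶜ Δ C = {3, 6, 7, 9, 11, 12, 14}
(Aᶜ Δ C) ∩ A = {3, 6, 7, 11}
((C ∩ (C \ A)) ∩ C) ∩ ((Aᶜ Δ C) ∩ A) = {}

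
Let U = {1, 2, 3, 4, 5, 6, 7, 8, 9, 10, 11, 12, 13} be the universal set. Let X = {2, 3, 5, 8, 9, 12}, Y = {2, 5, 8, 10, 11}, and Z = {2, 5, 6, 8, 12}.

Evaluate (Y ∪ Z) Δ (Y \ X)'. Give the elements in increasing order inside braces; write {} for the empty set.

{1, 3, 4, 7, 9, 10, 11, 13}

Y ∪ Z = {2, 5, 6, 8, 10, 11, 12}
Y \ X = {10, 11}
(Y \ X)' = {1, 2, 3, 4, 5, 6, 7, 8, 9, 12, 13}
(Y ∪ Z) Δ (Y \ X)' = {1, 3, 4, 7, 9, 10, 11, 13}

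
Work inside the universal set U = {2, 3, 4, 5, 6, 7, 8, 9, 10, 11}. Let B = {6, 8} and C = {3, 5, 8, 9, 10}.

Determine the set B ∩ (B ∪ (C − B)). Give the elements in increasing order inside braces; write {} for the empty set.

C − B = {3, 5, 9, 10}
B ∪ (C − B) = {3, 5, 6, 8, 9, 10}
B ∩ (B ∪ (C − B)) = {6, 8}

{6, 8}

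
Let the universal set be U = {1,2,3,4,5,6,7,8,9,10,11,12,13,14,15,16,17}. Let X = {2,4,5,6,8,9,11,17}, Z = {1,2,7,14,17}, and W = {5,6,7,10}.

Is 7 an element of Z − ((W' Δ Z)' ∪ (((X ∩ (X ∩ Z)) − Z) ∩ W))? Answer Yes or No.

7 ∈ W, so 7 ∉ W'
7 ∉ W' and 7 ∈ Z, so 7 ∈ W' Δ Z
7 ∉ (W' Δ Z)' since 7 ∈ (W' Δ Z)
7 ∉ X and 7 ∈ Z, so 7 ∉ X ∩ Z
7 ∉ X and 7 ∉ (X ∩ Z), so 7 ∉ X ∩ (X ∩ Z)
7 ∉ (X ∩ (X ∩ Z)) and 7 ∈ Z, so 7 ∉ (X ∩ (X ∩ Z)) − Z
7 ∉ ((X ∩ (X ∩ Z)) − Z) and 7 ∈ W, so 7 ∉ ((X ∩ (X ∩ Z)) − Z) ∩ W
7 ∉ (W' Δ Z)' and 7 ∉ (((X ∩ (X ∩ Z)) − Z) ∩ W), so 7 ∉ (W' Δ Z)' ∪ (((X ∩ (X ∩ Z)) − Z) ∩ W)
7 ∈ Z and 7 ∉ ((W' Δ Z)' ∪ (((X ∩ (X ∩ Z)) − Z) ∩ W)), so 7 ∈ Z − ((W' Δ Z)' ∪ (((X ∩ (X ∩ Z)) − Z) ∩ W))

Yes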